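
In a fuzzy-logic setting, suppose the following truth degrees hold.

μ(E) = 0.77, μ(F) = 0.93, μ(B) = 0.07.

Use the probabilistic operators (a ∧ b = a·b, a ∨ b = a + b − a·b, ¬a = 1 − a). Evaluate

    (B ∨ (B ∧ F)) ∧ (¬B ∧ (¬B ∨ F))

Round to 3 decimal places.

0.121

B ∧ F = a·b on (0.0700, 0.9300) = 0.0651
B ∨ (B ∧ F) = a + b − a·b on (0.0700, 0.0651) = 0.1305
¬B = 1 − 0.0700 = 0.9300
¬B = 1 − 0.0700 = 0.9300
¬B ∨ F = a + b − a·b on (0.9300, 0.9300) = 0.9951
¬B ∧ (¬B ∨ F) = a·b on (0.9300, 0.9951) = 0.9254
(B ∨ (B ∧ F)) ∧ (¬B ∧ (¬B ∨ F)) = a·b on (0.1305, 0.9254) = 0.1208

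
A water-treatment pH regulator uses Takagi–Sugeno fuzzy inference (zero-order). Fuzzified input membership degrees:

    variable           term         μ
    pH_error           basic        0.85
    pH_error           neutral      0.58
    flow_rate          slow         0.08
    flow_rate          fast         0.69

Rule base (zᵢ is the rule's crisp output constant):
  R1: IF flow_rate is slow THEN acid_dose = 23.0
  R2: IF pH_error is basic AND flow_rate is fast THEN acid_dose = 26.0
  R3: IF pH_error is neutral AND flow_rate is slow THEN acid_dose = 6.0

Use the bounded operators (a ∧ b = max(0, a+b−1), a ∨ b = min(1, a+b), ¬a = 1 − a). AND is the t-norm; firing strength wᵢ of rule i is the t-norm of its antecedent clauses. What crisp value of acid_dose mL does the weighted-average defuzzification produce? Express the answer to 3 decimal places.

25.613

R1 (z=23.0): slow=0.08 → w = 0.08
R2 (z=26.0): basic=0.85, fast=0.69; AND[max(0, a+b−1)] → w = 0.54
R3 (z=6.0): neutral=0.58, slow=0.08; AND[max(0, a+b−1)] → w = 0.00
Weighted average = (0.08·23.0 + 0.54·26.0 + 0.00·6.0) / (0.08 + 0.54 + 0.00)
  = 15.8800 / 0.6200 = 25.613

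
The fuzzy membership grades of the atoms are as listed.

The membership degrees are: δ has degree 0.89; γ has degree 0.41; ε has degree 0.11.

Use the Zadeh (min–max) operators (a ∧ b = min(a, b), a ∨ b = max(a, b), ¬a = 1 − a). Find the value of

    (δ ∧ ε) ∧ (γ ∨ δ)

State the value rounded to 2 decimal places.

δ ∧ ε = min(a, b) on (0.89, 0.11) = 0.11
γ ∨ δ = max(a, b) on (0.41, 0.89) = 0.89
(δ ∧ ε) ∧ (γ ∨ δ) = min(a, b) on (0.11, 0.89) = 0.11

0.11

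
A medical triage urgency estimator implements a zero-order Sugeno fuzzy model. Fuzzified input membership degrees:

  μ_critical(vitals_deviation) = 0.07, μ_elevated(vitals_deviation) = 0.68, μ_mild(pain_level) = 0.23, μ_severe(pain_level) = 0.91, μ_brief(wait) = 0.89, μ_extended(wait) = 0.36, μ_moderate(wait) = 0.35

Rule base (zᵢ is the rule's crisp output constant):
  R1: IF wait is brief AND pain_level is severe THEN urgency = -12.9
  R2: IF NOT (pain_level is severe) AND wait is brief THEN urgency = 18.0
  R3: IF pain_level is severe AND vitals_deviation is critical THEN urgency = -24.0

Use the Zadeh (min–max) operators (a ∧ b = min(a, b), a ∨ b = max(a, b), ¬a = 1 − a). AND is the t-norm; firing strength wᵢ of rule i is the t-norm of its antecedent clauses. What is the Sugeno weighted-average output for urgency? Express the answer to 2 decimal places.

-10.99

R1 (z=-12.9): brief=0.89, severe=0.91; AND[min(a, b)] → w = 0.89
R2 (z=18.0): ¬severe=1−0.91=0.09, brief=0.89; AND[min(a, b)] → w = 0.09
R3 (z=-24.0): severe=0.91, critical=0.07; AND[min(a, b)] → w = 0.07
Weighted average = (0.89·-12.9 + 0.09·18.0 + 0.07·-24.0) / (0.89 + 0.09 + 0.07)
  = -11.5410 / 1.0500 = -10.99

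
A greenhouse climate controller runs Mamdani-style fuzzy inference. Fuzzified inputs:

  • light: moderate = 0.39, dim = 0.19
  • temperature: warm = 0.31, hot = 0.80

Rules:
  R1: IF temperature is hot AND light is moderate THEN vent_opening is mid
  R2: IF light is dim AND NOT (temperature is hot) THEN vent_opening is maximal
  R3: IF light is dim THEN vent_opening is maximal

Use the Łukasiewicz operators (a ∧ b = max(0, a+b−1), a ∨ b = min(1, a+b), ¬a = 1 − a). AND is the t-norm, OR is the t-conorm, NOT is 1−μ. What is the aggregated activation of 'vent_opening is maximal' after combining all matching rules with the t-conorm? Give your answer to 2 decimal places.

R1: hot=0.80, moderate=0.39; AND[max(0, a+b−1)] → w = 0.19
R2: dim=0.19, ¬hot=1−0.80=0.20; AND[max(0, a+b−1)] → w = 0.00
R3: dim=0.19 → w = 0.19
Rules with consequent 'maximal': {R2, R3} → strengths 0.00, 0.19
Aggregate via t-conorm [min(1, a+b)]: 0.19

0.19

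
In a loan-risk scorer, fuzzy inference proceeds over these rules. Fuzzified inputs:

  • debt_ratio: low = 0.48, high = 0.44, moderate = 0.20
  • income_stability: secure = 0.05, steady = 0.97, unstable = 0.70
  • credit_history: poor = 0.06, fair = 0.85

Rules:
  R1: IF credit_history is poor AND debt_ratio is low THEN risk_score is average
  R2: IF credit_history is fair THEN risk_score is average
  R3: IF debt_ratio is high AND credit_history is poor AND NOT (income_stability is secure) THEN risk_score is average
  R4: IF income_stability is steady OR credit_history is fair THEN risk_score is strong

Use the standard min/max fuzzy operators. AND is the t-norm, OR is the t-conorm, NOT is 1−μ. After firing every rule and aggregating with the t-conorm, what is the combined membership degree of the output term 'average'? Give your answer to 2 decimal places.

0.85

R1: poor=0.06, low=0.48; AND[min(a, b)] → w = 0.06
R2: fair=0.85 → w = 0.85
R3: high=0.44, poor=0.06, ¬secure=1−0.05=0.95; AND[min(a, b)] → w = 0.06
R4: steady=0.97, fair=0.85; OR[max(a, b)] → w = 0.97
Rules with consequent 'average': {R1, R2, R3} → strengths 0.06, 0.85, 0.06
Aggregate via t-conorm [max(a, b)]: 0.85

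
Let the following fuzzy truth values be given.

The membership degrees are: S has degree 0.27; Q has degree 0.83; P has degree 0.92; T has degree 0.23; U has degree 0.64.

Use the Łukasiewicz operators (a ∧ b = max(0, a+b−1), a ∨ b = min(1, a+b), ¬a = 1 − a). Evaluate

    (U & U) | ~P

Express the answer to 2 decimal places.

0.36

U & U = max(0, a+b−1) on (0.64, 0.64) = 0.28
~P = 1 − 0.92 = 0.08
(U & U) | ~P = min(1, a+b) on (0.28, 0.08) = 0.36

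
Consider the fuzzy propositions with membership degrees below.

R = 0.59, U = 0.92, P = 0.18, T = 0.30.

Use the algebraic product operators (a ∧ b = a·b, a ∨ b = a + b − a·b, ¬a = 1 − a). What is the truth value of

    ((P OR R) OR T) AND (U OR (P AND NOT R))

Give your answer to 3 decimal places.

P OR R = a + b − a·b on (0.1800, 0.5900) = 0.6638
(P OR R) OR T = a + b − a·b on (0.6638, 0.3000) = 0.7647
NOT R = 1 − 0.5900 = 0.4100
P AND NOT R = a·b on (0.1800, 0.4100) = 0.0738
U OR (P AND NOT R) = a + b − a·b on (0.9200, 0.0738) = 0.9259
((P OR R) OR T) AND (U OR (P AND NOT R)) = a·b on (0.7647, 0.9259) = 0.7080

0.708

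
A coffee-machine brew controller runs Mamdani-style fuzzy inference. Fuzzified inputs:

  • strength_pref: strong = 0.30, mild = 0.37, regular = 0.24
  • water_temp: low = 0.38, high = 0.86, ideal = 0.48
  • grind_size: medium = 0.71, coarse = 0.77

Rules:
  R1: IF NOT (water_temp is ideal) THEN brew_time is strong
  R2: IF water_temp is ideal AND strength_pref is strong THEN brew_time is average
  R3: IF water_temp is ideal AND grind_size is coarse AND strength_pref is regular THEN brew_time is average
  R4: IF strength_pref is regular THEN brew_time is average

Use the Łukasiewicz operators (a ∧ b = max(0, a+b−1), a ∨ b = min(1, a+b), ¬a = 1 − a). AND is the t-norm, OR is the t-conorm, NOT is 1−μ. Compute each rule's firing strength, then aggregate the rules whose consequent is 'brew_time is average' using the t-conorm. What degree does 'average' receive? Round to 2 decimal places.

R1: ¬ideal=1−0.48=0.52 → w = 0.52
R2: ideal=0.48, strong=0.30; AND[max(0, a+b−1)] → w = 0.00
R3: ideal=0.48, coarse=0.77, regular=0.24; AND[max(0, a+b−1)] → w = 0.00
R4: regular=0.24 → w = 0.24
Rules with consequent 'average': {R2, R3, R4} → strengths 0.00, 0.00, 0.24
Aggregate via t-conorm [min(1, a+b)]: 0.24

0.24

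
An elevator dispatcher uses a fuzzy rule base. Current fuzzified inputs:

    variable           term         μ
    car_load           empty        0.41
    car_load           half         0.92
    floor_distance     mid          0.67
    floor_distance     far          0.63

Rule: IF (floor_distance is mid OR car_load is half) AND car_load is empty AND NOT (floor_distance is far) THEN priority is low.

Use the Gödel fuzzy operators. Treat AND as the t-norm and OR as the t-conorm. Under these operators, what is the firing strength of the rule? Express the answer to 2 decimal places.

firing strength: (mid=0.67 OR half=0.92) = 0.92; AND[min(a, b)] with empty=0.41, ¬far=1−0.63=0.37 → w = 0.37

0.37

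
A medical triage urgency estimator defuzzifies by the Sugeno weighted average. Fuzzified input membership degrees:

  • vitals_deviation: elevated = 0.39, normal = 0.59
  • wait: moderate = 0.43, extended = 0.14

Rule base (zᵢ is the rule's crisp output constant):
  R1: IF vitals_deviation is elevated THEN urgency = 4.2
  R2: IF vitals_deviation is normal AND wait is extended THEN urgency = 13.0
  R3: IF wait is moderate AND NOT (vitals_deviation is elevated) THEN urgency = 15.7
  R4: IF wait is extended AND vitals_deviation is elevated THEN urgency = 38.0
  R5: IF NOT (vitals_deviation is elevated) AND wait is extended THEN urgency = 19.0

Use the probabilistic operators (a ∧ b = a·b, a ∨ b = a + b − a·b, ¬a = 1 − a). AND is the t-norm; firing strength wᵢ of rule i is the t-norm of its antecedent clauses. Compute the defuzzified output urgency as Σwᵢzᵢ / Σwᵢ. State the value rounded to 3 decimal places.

12.033

R1 (z=4.2): elevated=0.39 → w = 0.3900
R2 (z=13.0): normal=0.59, extended=0.14; AND[a·b] → w = 0.0826
R3 (z=15.7): moderate=0.43, ¬elevated=1−0.39=0.61; AND[a·b] → w = 0.2623
R4 (z=38.0): extended=0.14, elevated=0.39; AND[a·b] → w = 0.0546
R5 (z=19.0): ¬elevated=1−0.39=0.61, extended=0.14; AND[a·b] → w = 0.0854
Weighted average = (0.3900·4.2 + 0.0826·13.0 + 0.2623·15.7 + 0.0546·38.0 + 0.0854·19.0) / (0.3900 + 0.0826 + 0.2623 + 0.0546 + 0.0854)
  = 10.5273 / 0.8749 = 12.033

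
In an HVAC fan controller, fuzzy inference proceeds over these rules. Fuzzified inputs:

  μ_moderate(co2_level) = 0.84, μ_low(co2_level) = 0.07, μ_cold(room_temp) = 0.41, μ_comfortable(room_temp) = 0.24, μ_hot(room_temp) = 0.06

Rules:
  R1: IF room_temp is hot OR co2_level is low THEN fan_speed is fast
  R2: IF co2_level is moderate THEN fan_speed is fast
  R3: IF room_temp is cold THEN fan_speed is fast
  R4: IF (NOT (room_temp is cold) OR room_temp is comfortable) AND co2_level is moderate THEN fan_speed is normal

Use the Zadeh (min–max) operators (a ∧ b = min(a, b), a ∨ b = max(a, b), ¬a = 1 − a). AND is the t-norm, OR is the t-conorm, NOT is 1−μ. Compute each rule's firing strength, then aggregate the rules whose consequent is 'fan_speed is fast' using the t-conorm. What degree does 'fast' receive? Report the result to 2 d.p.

0.84

R1: hot=0.06, low=0.07; OR[max(a, b)] → w = 0.07
R2: moderate=0.84 → w = 0.84
R3: cold=0.41 → w = 0.41
R4: (¬cold=1−0.41=0.59 OR comfortable=0.24) = 0.59; AND[min(a, b)] with moderate=0.84 → w = 0.59
Rules with consequent 'fast': {R1, R2, R3} → strengths 0.07, 0.84, 0.41
Aggregate via t-conorm [max(a, b)]: 0.84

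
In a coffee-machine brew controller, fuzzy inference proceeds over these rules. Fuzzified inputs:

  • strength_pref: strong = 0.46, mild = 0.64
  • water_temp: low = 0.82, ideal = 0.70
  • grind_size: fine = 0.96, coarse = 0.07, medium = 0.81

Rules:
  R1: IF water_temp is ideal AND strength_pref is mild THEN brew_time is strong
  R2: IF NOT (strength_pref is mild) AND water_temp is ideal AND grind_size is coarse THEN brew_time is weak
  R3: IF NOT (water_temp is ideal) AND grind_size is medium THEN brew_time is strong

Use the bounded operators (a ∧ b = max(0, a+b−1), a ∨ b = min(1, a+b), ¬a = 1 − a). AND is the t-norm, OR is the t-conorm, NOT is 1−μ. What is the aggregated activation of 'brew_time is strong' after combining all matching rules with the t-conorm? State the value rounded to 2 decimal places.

R1: ideal=0.70, mild=0.64; AND[max(0, a+b−1)] → w = 0.34
R2: ¬mild=1−0.64=0.36, ideal=0.70, coarse=0.07; AND[max(0, a+b−1)] → w = 0.00
R3: ¬ideal=1−0.70=0.30, medium=0.81; AND[max(0, a+b−1)] → w = 0.11
Rules with consequent 'strong': {R1, R3} → strengths 0.34, 0.11
Aggregate via t-conorm [min(1, a+b)]: 0.45

0.45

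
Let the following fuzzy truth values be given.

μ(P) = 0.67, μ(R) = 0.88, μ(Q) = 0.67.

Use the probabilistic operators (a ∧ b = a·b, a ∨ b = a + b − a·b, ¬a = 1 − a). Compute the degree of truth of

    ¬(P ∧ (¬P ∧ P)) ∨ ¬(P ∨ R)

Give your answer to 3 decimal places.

¬P = 1 − 0.6700 = 0.3300
¬P ∧ P = a·b on (0.3300, 0.6700) = 0.2211
P ∧ (¬P ∧ P) = a·b on (0.6700, 0.2211) = 0.1481
¬(P ∧ (¬P ∧ P)) = 1 − 0.1481 = 0.8519
P ∨ R = a + b − a·b on (0.6700, 0.8800) = 0.9604
¬(P ∨ R) = 1 − 0.9604 = 0.0396
¬(P ∧ (¬P ∧ P)) ∨ ¬(P ∨ R) = a + b − a·b on (0.8519, 0.0396) = 0.8577

0.858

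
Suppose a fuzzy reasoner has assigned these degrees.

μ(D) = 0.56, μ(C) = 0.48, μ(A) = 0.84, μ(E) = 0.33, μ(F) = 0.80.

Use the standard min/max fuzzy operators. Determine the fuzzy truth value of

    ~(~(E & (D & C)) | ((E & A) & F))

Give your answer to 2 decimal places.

D & C = min(a, b) on (0.56, 0.48) = 0.48
E & (D & C) = min(a, b) on (0.33, 0.48) = 0.33
~(E & (D & C)) = 1 − 0.33 = 0.67
E & A = min(a, b) on (0.33, 0.84) = 0.33
(E & A) & F = min(a, b) on (0.33, 0.80) = 0.33
~(E & (D & C)) | ((E & A) & F) = max(a, b) on (0.67, 0.33) = 0.67
~(~(E & (D & C)) | ((E & A) & F)) = 1 − 0.67 = 0.33

0.33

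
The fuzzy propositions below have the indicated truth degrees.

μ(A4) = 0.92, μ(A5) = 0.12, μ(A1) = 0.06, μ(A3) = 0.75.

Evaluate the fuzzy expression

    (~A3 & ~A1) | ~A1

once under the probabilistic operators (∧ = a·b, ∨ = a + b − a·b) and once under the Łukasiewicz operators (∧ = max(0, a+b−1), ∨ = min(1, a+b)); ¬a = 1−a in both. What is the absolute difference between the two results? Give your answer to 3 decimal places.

Under probabilistic:
  ~A3 = 1 − 0.7500 = 0.2500
  ~A1 = 1 − 0.0600 = 0.9400
  ~A3 & ~A1 = a·b on (0.2500, 0.9400) = 0.2350
  ~A1 = 1 − 0.0600 = 0.9400
  (~A3 & ~A1) | ~A1 = a + b − a·b on (0.2350, 0.9400) = 0.9541
  → value = 0.9541
Under Łukasiewicz:
  ~A3 = 1 − 0.75 = 0.25
  ~A1 = 1 − 0.06 = 0.94
  ~A3 & ~A1 = max(0, a+b−1) on (0.25, 0.94) = 0.19
  ~A1 = 1 − 0.06 = 0.94
  (~A3 & ~A1) | ~A1 = min(1, a+b) on (0.19, 0.94) = 1.00
  → value = 1.0000
|0.9541 − 1.0000| = 0.046

0.046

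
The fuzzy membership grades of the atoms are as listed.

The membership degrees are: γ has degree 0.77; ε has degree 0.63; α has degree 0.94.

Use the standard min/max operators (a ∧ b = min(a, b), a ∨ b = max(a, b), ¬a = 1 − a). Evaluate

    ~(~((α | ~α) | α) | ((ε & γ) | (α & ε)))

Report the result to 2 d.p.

0.37

~α = 1 − 0.94 = 0.06
α | ~α = max(a, b) on (0.94, 0.06) = 0.94
(α | ~α) | α = max(a, b) on (0.94, 0.94) = 0.94
~((α | ~α) | α) = 1 − 0.94 = 0.06
ε & γ = min(a, b) on (0.63, 0.77) = 0.63
α & ε = min(a, b) on (0.94, 0.63) = 0.63
(ε & γ) | (α & ε) = max(a, b) on (0.63, 0.63) = 0.63
~((α | ~α) | α) | ((ε & γ) | (α & ε)) = max(a, b) on (0.06, 0.63) = 0.63
~(~((α | ~α) | α) | ((ε & γ) | (α & ε))) = 1 − 0.63 = 0.37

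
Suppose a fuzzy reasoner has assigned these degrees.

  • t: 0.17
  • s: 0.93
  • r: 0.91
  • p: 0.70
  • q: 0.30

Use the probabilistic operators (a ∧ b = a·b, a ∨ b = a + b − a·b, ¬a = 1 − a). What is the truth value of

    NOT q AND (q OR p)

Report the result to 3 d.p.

0.553

NOT q = 1 − 0.3000 = 0.7000
q OR p = a + b − a·b on (0.3000, 0.7000) = 0.7900
NOT q AND (q OR p) = a·b on (0.7000, 0.7900) = 0.5530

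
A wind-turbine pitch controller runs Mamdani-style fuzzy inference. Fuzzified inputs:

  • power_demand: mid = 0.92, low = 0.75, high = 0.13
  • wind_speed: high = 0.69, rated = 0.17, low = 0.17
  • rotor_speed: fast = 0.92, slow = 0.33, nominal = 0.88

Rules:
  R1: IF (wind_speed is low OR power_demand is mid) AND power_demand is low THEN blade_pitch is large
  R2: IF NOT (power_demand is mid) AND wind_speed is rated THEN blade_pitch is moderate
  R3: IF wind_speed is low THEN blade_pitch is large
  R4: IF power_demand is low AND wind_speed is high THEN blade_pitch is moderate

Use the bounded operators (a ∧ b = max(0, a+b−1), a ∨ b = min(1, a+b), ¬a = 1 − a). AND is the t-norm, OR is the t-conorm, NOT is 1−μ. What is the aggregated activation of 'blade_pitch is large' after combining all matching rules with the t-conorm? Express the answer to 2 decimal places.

R1: (low=0.17 OR mid=0.92) = 1.00; AND[max(0, a+b−1)] with low=0.75 → w = 0.75
R2: ¬mid=1−0.92=0.08, rated=0.17; AND[max(0, a+b−1)] → w = 0.00
R3: low=0.17 → w = 0.17
R4: low=0.75, high=0.69; AND[max(0, a+b−1)] → w = 0.44
Rules with consequent 'large': {R1, R3} → strengths 0.75, 0.17
Aggregate via t-conorm [min(1, a+b)]: 0.92

0.92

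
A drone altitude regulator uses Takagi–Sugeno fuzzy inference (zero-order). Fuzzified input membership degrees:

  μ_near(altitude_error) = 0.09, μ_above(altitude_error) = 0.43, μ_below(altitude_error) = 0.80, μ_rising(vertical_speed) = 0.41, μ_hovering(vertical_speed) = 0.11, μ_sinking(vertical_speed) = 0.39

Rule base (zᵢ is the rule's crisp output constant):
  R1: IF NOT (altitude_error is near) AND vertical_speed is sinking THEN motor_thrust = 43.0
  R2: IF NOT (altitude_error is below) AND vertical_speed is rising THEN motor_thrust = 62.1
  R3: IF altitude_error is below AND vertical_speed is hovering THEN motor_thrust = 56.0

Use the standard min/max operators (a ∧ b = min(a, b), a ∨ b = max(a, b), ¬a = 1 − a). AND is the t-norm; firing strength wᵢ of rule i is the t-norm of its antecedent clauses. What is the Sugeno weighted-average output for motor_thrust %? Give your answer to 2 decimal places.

50.50

R1 (z=43.0): ¬near=1−0.09=0.91, sinking=0.39; AND[min(a, b)] → w = 0.39
R2 (z=62.1): ¬below=1−0.80=0.20, rising=0.41; AND[min(a, b)] → w = 0.20
R3 (z=56.0): below=0.80, hovering=0.11; AND[min(a, b)] → w = 0.11
Weighted average = (0.39·43.0 + 0.20·62.1 + 0.11·56.0) / (0.39 + 0.20 + 0.11)
  = 35.3500 / 0.7000 = 50.50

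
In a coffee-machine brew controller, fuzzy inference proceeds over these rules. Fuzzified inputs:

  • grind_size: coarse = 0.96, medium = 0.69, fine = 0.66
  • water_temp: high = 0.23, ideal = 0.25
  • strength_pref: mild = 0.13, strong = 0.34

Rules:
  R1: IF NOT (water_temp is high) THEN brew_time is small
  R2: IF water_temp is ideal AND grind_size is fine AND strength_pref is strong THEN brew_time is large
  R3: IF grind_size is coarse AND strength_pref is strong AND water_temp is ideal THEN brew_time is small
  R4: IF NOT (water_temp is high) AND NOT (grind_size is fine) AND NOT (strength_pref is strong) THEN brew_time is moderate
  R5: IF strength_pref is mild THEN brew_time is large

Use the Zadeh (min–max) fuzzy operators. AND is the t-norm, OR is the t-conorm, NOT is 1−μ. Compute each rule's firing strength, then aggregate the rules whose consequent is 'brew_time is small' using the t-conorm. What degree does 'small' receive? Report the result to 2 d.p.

R1: ¬high=1−0.23=0.77 → w = 0.77
R2: ideal=0.25, fine=0.66, strong=0.34; AND[min(a, b)] → w = 0.25
R3: coarse=0.96, strong=0.34, ideal=0.25; AND[min(a, b)] → w = 0.25
R4: ¬high=1−0.23=0.77, ¬fine=1−0.66=0.34, ¬strong=1−0.34=0.66; AND[min(a, b)] → w = 0.34
R5: mild=0.13 → w = 0.13
Rules with consequent 'small': {R1, R3} → strengths 0.77, 0.25
Aggregate via t-conorm [max(a, b)]: 0.77

0.77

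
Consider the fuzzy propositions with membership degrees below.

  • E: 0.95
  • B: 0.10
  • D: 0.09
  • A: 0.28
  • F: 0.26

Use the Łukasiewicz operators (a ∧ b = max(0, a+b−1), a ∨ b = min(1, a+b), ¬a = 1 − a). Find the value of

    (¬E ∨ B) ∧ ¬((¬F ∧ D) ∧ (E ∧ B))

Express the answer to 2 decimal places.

¬E = 1 − 0.95 = 0.05
¬E ∨ B = min(1, a+b) on (0.05, 0.10) = 0.15
¬F = 1 − 0.26 = 0.74
¬F ∧ D = max(0, a+b−1) on (0.74, 0.09) = 0.00
E ∧ B = max(0, a+b−1) on (0.95, 0.10) = 0.05
(¬F ∧ D) ∧ (E ∧ B) = max(0, a+b−1) on (0.00, 0.05) = 0.00
¬((¬F ∧ D) ∧ (E ∧ B)) = 1 − 0.00 = 1.00
(¬E ∨ B) ∧ ¬((¬F ∧ D) ∧ (E ∧ B)) = max(0, a+b−1) on (0.15, 1.00) = 0.15

0.15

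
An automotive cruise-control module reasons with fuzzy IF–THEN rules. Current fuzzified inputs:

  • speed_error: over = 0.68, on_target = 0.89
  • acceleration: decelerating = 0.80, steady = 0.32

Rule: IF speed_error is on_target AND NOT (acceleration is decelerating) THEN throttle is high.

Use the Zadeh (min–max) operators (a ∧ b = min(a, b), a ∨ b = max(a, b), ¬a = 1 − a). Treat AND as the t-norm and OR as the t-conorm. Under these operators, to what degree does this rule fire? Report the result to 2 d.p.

0.20

firing strength: on_target=0.89, ¬decelerating=1−0.80=0.20; AND[min(a, b)] → w = 0.20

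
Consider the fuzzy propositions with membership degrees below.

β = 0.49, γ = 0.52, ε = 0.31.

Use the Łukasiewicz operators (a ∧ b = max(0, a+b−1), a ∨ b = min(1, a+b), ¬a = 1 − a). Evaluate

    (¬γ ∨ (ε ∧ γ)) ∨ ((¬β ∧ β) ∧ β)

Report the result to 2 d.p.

0.48

¬γ = 1 − 0.52 = 0.48
ε ∧ γ = max(0, a+b−1) on (0.31, 0.52) = 0.00
¬γ ∨ (ε ∧ γ) = min(1, a+b) on (0.48, 0.00) = 0.48
¬β = 1 − 0.49 = 0.51
¬β ∧ β = max(0, a+b−1) on (0.51, 0.49) = 0.00
(¬β ∧ β) ∧ β = max(0, a+b−1) on (0.00, 0.49) = 0.00
(¬γ ∨ (ε ∧ γ)) ∨ ((¬β ∧ β) ∧ β) = min(1, a+b) on (0.48, 0.00) = 0.48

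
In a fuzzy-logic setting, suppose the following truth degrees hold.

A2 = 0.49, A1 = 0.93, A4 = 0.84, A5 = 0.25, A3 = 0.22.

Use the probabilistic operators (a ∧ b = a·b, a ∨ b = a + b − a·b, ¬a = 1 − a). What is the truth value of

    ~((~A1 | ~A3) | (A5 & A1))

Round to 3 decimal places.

~A1 = 1 − 0.9300 = 0.0700
~A3 = 1 − 0.2200 = 0.7800
~A1 | ~A3 = a + b − a·b on (0.0700, 0.7800) = 0.7954
A5 & A1 = a·b on (0.2500, 0.9300) = 0.2325
(~A1 | ~A3) | (A5 & A1) = a + b − a·b on (0.7954, 0.2325) = 0.8430
~((~A1 | ~A3) | (A5 & A1)) = 1 − 0.8430 = 0.1570

0.157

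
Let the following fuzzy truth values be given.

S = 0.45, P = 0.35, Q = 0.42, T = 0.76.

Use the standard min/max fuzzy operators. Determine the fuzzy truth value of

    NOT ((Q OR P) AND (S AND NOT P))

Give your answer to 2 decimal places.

0.58

Q OR P = max(a, b) on (0.42, 0.35) = 0.42
NOT P = 1 − 0.35 = 0.65
S AND NOT P = min(a, b) on (0.45, 0.65) = 0.45
(Q OR P) AND (S AND NOT P) = min(a, b) on (0.42, 0.45) = 0.42
NOT ((Q OR P) AND (S AND NOT P)) = 1 − 0.42 = 0.58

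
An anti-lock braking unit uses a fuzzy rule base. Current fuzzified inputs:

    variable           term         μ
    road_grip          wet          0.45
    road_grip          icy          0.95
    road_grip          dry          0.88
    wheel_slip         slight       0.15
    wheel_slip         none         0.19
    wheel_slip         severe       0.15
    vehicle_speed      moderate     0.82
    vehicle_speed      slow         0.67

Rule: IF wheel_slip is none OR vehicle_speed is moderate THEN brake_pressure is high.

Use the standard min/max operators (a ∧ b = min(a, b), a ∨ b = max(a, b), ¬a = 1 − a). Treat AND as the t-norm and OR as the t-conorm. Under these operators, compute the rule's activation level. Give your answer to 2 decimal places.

0.82

firing strength: none=0.19, moderate=0.82; OR[max(a, b)] → w = 0.82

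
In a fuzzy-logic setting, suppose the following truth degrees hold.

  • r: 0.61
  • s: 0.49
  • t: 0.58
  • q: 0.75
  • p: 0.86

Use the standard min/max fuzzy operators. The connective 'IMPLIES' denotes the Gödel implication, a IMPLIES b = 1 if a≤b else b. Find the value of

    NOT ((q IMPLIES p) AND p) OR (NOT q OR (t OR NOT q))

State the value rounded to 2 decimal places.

q IMPLIES p  [Gödel: 1 if a≤b else b] with a=0.75, b=0.86 → 1.00
(q IMPLIES p) AND p = min(a, b) on (1.00, 0.86) = 0.86
NOT ((q IMPLIES p) AND p) = 1 − 0.86 = 0.14
NOT q = 1 − 0.75 = 0.25
NOT q = 1 − 0.75 = 0.25
t OR NOT q = max(a, b) on (0.58, 0.25) = 0.58
NOT q OR (t OR NOT q) = max(a, b) on (0.25, 0.58) = 0.58
NOT ((q IMPLIES p) AND p) OR (NOT q OR (t OR NOT q)) = max(a, b) on (0.14, 0.58) = 0.58

0.58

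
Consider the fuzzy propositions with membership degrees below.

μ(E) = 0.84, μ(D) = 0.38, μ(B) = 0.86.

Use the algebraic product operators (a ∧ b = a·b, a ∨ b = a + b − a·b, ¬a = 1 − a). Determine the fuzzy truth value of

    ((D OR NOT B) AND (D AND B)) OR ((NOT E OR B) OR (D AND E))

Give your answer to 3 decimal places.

NOT B = 1 − 0.8600 = 0.1400
D OR NOT B = a + b − a·b on (0.3800, 0.1400) = 0.4668
D AND B = a·b on (0.3800, 0.8600) = 0.3268
(D OR NOT B) AND (D AND B) = a·b on (0.4668, 0.3268) = 0.1526
NOT E = 1 − 0.8400 = 0.1600
NOT E OR B = a + b − a·b on (0.1600, 0.8600) = 0.8824
D AND E = a·b on (0.3800, 0.8400) = 0.3192
(NOT E OR B) OR (D AND E) = a + b − a·b on (0.8824, 0.3192) = 0.9199
((D OR NOT B) AND (D AND B)) OR ((NOT E OR B) OR (D AND E)) = a + b − a·b on (0.1526, 0.9199) = 0.9322

0.932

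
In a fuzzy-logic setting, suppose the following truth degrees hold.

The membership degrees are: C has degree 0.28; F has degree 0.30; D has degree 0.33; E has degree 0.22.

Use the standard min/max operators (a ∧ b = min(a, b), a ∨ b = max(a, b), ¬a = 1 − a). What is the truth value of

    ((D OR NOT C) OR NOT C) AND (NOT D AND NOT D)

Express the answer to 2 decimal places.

NOT C = 1 − 0.28 = 0.72
D OR NOT C = max(a, b) on (0.33, 0.72) = 0.72
NOT C = 1 − 0.28 = 0.72
(D OR NOT C) OR NOT C = max(a, b) on (0.72, 0.72) = 0.72
NOT D = 1 − 0.33 = 0.67
NOT D = 1 − 0.33 = 0.67
NOT D AND NOT D = min(a, b) on (0.67, 0.67) = 0.67
((D OR NOT C) OR NOT C) AND (NOT D AND NOT D) = min(a, b) on (0.72, 0.67) = 0.67

0.67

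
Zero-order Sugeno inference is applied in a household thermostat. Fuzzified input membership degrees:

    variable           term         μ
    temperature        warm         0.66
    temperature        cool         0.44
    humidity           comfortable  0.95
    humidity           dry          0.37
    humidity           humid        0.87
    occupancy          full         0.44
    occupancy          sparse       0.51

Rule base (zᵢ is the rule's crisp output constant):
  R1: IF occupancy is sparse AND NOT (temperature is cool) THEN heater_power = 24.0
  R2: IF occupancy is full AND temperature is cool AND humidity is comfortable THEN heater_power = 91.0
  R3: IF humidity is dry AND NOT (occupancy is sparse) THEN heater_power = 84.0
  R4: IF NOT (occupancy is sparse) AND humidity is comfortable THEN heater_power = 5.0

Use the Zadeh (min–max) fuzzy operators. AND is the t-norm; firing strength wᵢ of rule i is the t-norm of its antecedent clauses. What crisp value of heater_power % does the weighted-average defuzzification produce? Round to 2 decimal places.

R1 (z=24.0): sparse=0.51, ¬cool=1−0.44=0.56; AND[min(a, b)] → w = 0.51
R2 (z=91.0): full=0.44, cool=0.44, comfortable=0.95; AND[min(a, b)] → w = 0.44
R3 (z=84.0): dry=0.37, ¬sparse=1−0.51=0.49; AND[min(a, b)] → w = 0.37
R4 (z=5.0): ¬sparse=1−0.51=0.49, comfortable=0.95; AND[min(a, b)] → w = 0.49
Weighted average = (0.51·24.0 + 0.44·91.0 + 0.37·84.0 + 0.49·5.0) / (0.51 + 0.44 + 0.37 + 0.49)
  = 85.8100 / 1.8100 = 47.41

47.41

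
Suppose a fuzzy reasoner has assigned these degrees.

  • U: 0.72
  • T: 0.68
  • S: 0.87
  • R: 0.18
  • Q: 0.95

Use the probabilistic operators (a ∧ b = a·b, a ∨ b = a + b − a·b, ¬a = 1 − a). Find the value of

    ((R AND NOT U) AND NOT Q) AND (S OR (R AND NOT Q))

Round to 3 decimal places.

0.002

NOT U = 1 − 0.7200 = 0.2800
R AND NOT U = a·b on (0.1800, 0.2800) = 0.0504
NOT Q = 1 − 0.9500 = 0.0500
(R AND NOT U) AND NOT Q = a·b on (0.0504, 0.0500) = 0.0025
NOT Q = 1 − 0.9500 = 0.0500
R AND NOT Q = a·b on (0.1800, 0.0500) = 0.0090
S OR (R AND NOT Q) = a + b − a·b on (0.8700, 0.0090) = 0.8712
((R AND NOT U) AND NOT Q) AND (S OR (R AND NOT Q)) = a·b on (0.0025, 0.8712) = 0.0022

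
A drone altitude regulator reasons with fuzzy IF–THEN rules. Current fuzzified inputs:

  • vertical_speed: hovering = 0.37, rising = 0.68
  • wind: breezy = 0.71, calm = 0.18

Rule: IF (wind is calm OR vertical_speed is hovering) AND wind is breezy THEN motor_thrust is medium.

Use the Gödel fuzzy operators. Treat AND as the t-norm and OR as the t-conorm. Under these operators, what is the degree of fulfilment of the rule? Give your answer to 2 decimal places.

0.37

firing strength: (calm=0.18 OR hovering=0.37) = 0.37; AND[min(a, b)] with breezy=0.71 → w = 0.37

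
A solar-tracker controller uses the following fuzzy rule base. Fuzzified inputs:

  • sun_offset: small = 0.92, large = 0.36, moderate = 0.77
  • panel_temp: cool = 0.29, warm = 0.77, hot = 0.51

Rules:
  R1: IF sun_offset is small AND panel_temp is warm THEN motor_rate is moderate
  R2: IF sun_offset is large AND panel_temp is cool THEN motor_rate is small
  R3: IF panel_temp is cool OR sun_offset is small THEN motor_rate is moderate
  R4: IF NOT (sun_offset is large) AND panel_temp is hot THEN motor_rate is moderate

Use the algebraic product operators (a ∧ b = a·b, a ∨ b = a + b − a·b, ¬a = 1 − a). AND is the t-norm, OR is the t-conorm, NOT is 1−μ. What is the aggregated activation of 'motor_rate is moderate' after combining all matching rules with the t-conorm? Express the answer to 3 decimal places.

0.989

R1: small=0.92, warm=0.77; AND[a·b] → w = 0.7084
R2: large=0.36, cool=0.29; AND[a·b] → w = 0.1044
R3: cool=0.29, small=0.92; OR[a + b − a·b] → w = 0.9432
R4: ¬large=1−0.36=0.64, hot=0.51; AND[a·b] → w = 0.3264
Rules with consequent 'moderate': {R1, R3, R4} → strengths 0.7084, 0.9432, 0.3264
Aggregate via t-conorm [a + b − a·b]: 0.9888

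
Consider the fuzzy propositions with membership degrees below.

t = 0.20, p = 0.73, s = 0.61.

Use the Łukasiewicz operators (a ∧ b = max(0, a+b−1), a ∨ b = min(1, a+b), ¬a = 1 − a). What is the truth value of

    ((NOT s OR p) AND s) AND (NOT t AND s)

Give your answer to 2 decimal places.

0.02

NOT s = 1 − 0.61 = 0.39
NOT s OR p = min(1, a+b) on (0.39, 0.73) = 1.00
(NOT s OR p) AND s = max(0, a+b−1) on (1.00, 0.61) = 0.61
NOT t = 1 − 0.20 = 0.80
NOT t AND s = max(0, a+b−1) on (0.80, 0.61) = 0.41
((NOT s OR p) AND s) AND (NOT t AND s) = max(0, a+b−1) on (0.61, 0.41) = 0.02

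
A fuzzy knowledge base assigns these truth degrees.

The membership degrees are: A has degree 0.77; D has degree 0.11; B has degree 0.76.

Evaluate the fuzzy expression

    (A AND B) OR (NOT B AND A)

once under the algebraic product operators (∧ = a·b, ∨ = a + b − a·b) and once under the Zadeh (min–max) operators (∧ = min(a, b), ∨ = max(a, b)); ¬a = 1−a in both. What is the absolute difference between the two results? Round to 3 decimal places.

Under algebraic product:
  A AND B = a·b on (0.7700, 0.7600) = 0.5852
  NOT B = 1 − 0.7600 = 0.2400
  NOT B AND A = a·b on (0.2400, 0.7700) = 0.1848
  (A AND B) OR (NOT B AND A) = a + b − a·b on (0.5852, 0.1848) = 0.6619
  → value = 0.6619
Under Zadeh (min–max):
  A AND B = min(a, b) on (0.77, 0.76) = 0.76
  NOT B = 1 − 0.76 = 0.24
  NOT B AND A = min(a, b) on (0.24, 0.77) = 0.24
  (A AND B) OR (NOT B AND A) = max(a, b) on (0.76, 0.24) = 0.76
  → value = 0.7600
|0.6619 − 0.7600| = 0.098

0.098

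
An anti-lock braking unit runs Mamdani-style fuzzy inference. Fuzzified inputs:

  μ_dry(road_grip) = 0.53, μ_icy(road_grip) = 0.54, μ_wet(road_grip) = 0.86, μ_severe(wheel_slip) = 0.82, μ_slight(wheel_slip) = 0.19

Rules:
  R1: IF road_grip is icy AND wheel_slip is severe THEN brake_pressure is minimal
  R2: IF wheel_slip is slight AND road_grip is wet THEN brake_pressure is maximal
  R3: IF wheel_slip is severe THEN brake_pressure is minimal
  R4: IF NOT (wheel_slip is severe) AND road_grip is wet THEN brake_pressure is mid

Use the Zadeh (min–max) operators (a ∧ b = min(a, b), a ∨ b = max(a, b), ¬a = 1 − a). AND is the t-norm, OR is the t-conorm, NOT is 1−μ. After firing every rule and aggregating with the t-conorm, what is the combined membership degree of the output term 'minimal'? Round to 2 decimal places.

0.82

R1: icy=0.54, severe=0.82; AND[min(a, b)] → w = 0.54
R2: slight=0.19, wet=0.86; AND[min(a, b)] → w = 0.19
R3: severe=0.82 → w = 0.82
R4: ¬severe=1−0.82=0.18, wet=0.86; AND[min(a, b)] → w = 0.18
Rules with consequent 'minimal': {R1, R3} → strengths 0.54, 0.82
Aggregate via t-conorm [max(a, b)]: 0.82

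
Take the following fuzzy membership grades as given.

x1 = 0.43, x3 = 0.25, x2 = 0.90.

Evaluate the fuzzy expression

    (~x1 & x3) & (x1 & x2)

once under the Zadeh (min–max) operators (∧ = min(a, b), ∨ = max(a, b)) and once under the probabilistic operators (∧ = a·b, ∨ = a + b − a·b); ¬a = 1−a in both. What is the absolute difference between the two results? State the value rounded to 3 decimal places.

Under Zadeh (min–max):
  ~x1 = 1 − 0.43 = 0.57
  ~x1 & x3 = min(a, b) on (0.57, 0.25) = 0.25
  x1 & x2 = min(a, b) on (0.43, 0.90) = 0.43
  (~x1 & x3) & (x1 & x2) = min(a, b) on (0.25, 0.43) = 0.25
  → value = 0.2500
Under probabilistic:
  ~x1 = 1 − 0.4300 = 0.5700
  ~x1 & x3 = a·b on (0.5700, 0.2500) = 0.1425
  x1 & x2 = a·b on (0.4300, 0.9000) = 0.3870
  (~x1 & x3) & (x1 & x2) = a·b on (0.1425, 0.3870) = 0.0551
  → value = 0.0551
|0.2500 − 0.0551| = 0.195

0.195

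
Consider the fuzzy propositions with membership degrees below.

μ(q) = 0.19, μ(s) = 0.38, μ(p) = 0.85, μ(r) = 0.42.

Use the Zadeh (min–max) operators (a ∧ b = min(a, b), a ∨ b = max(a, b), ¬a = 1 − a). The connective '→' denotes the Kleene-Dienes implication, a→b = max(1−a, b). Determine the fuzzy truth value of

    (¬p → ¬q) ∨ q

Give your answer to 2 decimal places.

¬p = 1 − 0.85 = 0.15
¬q = 1 − 0.19 = 0.81
¬p → ¬q  [Kleene-Dienes: max(1−a, b)] with a=0.15, b=0.81 → 0.85
(¬p → ¬q) ∨ q = max(a, b) on (0.85, 0.19) = 0.85

0.85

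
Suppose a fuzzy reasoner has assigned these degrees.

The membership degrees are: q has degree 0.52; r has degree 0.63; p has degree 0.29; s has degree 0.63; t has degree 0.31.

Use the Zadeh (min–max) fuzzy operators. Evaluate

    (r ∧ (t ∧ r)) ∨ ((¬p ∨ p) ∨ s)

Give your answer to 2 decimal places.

0.71

t ∧ r = min(a, b) on (0.31, 0.63) = 0.31
r ∧ (t ∧ r) = min(a, b) on (0.63, 0.31) = 0.31
¬p = 1 − 0.29 = 0.71
¬p ∨ p = max(a, b) on (0.71, 0.29) = 0.71
(¬p ∨ p) ∨ s = max(a, b) on (0.71, 0.63) = 0.71
(r ∧ (t ∧ r)) ∨ ((¬p ∨ p) ∨ s) = max(a, b) on (0.31, 0.71) = 0.71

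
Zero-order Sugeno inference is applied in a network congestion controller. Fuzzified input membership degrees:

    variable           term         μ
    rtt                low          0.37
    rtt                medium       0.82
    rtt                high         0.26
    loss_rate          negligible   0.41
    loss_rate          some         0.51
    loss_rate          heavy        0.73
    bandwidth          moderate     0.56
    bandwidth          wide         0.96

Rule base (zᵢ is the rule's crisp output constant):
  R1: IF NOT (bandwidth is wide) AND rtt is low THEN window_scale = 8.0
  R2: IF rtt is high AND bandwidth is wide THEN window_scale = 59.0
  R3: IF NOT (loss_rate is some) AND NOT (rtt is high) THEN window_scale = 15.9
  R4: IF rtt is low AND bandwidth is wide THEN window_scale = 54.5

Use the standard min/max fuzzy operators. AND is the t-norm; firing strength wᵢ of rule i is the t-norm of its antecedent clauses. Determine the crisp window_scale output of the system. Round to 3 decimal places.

37.600

R1 (z=8.0): ¬wide=1−0.96=0.04, low=0.37; AND[min(a, b)] → w = 0.04
R2 (z=59.0): high=0.26, wide=0.96; AND[min(a, b)] → w = 0.26
R3 (z=15.9): ¬some=1−0.51=0.49, ¬high=1−0.26=0.74; AND[min(a, b)] → w = 0.49
R4 (z=54.5): low=0.37, wide=0.96; AND[min(a, b)] → w = 0.37
Weighted average = (0.04·8.0 + 0.26·59.0 + 0.49·15.9 + 0.37·54.5) / (0.04 + 0.26 + 0.49 + 0.37)
  = 43.6160 / 1.1600 = 37.600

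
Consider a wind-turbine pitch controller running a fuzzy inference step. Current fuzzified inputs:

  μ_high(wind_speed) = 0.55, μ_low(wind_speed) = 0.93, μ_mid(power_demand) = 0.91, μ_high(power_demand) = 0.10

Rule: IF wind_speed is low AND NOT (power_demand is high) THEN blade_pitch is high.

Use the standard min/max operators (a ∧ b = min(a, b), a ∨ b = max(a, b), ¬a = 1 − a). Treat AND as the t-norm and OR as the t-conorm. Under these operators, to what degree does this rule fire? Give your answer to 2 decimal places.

0.90

firing strength: low=0.93, ¬high=1−0.10=0.90; AND[min(a, b)] → w = 0.90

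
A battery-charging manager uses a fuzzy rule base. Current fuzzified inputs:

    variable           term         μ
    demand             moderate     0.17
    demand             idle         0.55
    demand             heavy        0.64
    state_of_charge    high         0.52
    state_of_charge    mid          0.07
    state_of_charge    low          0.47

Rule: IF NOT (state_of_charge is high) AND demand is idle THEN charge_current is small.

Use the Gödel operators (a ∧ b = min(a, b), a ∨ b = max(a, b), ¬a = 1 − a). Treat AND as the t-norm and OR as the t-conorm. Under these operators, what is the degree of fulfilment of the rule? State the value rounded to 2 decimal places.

0.48

firing strength: ¬high=1−0.52=0.48, idle=0.55; AND[min(a, b)] → w = 0.48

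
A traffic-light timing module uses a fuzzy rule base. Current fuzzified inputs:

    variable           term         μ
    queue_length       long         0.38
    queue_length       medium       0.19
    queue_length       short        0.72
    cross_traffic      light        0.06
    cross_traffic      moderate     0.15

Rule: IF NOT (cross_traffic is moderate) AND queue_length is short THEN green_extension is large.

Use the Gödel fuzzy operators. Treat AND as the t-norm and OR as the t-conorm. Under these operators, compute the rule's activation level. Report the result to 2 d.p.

firing strength: ¬moderate=1−0.15=0.85, short=0.72; AND[min(a, b)] → w = 0.72

0.72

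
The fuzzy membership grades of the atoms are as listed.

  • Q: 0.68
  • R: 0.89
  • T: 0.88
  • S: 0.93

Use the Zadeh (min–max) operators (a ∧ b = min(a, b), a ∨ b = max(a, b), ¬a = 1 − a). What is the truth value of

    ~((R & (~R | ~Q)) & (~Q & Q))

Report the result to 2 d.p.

0.68

~R = 1 − 0.89 = 0.11
~Q = 1 − 0.68 = 0.32
~R | ~Q = max(a, b) on (0.11, 0.32) = 0.32
R & (~R | ~Q) = min(a, b) on (0.89, 0.32) = 0.32
~Q = 1 − 0.68 = 0.32
~Q & Q = min(a, b) on (0.32, 0.68) = 0.32
(R & (~R | ~Q)) & (~Q & Q) = min(a, b) on (0.32, 0.32) = 0.32
~((R & (~R | ~Q)) & (~Q & Q)) = 1 − 0.32 = 0.68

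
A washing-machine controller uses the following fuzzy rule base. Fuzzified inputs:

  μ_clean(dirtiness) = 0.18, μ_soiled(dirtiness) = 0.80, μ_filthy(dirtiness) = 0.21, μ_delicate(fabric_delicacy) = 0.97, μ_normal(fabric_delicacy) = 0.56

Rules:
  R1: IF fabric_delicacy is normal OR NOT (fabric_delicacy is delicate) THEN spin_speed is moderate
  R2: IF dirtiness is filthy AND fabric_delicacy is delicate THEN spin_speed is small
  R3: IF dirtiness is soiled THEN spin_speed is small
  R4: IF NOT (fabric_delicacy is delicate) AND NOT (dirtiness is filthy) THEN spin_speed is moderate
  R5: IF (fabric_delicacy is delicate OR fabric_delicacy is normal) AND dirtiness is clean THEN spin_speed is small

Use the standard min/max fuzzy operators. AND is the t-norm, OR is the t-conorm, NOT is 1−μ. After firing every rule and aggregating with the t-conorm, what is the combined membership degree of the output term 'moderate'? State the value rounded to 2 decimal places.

0.56

R1: normal=0.56, ¬delicate=1−0.97=0.03; OR[max(a, b)] → w = 0.56
R2: filthy=0.21, delicate=0.97; AND[min(a, b)] → w = 0.21
R3: soiled=0.80 → w = 0.80
R4: ¬delicate=1−0.97=0.03, ¬filthy=1−0.21=0.79; AND[min(a, b)] → w = 0.03
R5: (delicate=0.97 OR normal=0.56) = 0.97; AND[min(a, b)] with clean=0.18 → w = 0.18
Rules with consequent 'moderate': {R1, R4} → strengths 0.56, 0.03
Aggregate via t-conorm [max(a, b)]: 0.56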